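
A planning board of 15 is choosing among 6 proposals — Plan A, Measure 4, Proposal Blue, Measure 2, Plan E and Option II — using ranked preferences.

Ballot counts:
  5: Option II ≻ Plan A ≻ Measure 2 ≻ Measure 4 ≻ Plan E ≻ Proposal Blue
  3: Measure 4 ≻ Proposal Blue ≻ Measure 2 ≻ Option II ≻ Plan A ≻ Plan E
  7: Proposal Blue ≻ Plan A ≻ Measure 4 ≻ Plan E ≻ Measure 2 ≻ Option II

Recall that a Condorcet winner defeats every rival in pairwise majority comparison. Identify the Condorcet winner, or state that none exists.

Pairwise majorities:
Plan A vs Measure 4: Plan A, 12–3.
Plan A–Proposal Blue: Proposal Blue 10–5.
Plan A–Measure 2: Plan A 12–3.
Plan A vs Plan E: Plan A, 15–0.
Plan A vs Option II: Option II, 8–7.
Measure 4–Proposal Blue: Measure 4 8–7.
Measure 4 vs Measure 2: Measure 4 wins 10–5.
Measure 4 vs Plan E: Measure 4 wins 15–0.
Measure 4 vs Option II: Measure 4 wins 10–5.
Proposal Blue vs Measure 2: Proposal Blue wins 10–5.
Proposal Blue–Plan E: Proposal Blue 10–5.
Proposal Blue vs Option II: Proposal Blue, 10–5.
Measure 2–Plan E: Measure 2 8–7.
Measure 2–Option II: Measure 2 10–5.
Plan E vs Option II: Option II, 8–7.
Every option loses at least once (Plan A loses to Proposal Blue; Measure 4 loses to Plan A; Proposal Blue loses to Measure 4; Measure 2 loses to Plan A; Plan E loses to Plan A; Option II loses to Measure 4). The majority relation contains the cycle Plan A beats Measure 4 beats Proposal Blue beats Plan A, so there is no Condorcet winner.

none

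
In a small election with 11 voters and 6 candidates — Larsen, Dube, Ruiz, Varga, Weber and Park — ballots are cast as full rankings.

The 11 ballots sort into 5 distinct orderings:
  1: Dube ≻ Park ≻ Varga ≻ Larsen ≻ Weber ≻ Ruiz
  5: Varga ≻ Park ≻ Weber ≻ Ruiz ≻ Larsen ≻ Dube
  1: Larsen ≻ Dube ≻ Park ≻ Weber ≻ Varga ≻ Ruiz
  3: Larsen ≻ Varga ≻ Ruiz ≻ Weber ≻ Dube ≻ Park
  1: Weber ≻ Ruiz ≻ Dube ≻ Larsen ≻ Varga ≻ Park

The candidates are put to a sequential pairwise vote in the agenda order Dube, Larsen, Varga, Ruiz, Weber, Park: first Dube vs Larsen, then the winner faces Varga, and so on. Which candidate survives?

Varga

Round 1: Dube vs Larsen — 2–9, Larsen advances.
Round 2: Larsen vs Varga — 5–6, Varga advances.
Round 3: Varga vs Ruiz — 10–1, Varga advances.
Round 4: Varga vs Weber — 9–2, Varga advances.
Round 5: Varga vs Park — 9–2, Varga advances.
The agenda winner is Varga.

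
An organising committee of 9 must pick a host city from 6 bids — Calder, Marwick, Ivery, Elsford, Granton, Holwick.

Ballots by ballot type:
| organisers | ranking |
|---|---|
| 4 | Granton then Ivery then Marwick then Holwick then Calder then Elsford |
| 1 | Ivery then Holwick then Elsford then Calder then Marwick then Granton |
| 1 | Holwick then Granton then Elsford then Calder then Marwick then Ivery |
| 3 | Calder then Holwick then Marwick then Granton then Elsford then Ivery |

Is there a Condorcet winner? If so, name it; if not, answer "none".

Head-to-head results (9 organisers):
Calder vs Marwick: 1+1+3 = 5 for Calder, 4 for Marwick — Calder by 5–4.
Calder vs Ivery: Ivery, 5–4.
Calder vs Elsford: Calder, 7–2.
Calder vs Granton: Granton, 5–4.
Calder vs Holwick: Calder is ranked higher on 3 ballots, Holwick on 6. Holwick wins 6–3.
Marwick vs Ivery: Marwick is ranked higher on 1+3 = 4 ballots, Ivery on 5. Ivery wins 5–4.
Marwick vs Elsford: Marwick is ranked higher on 4+3 = 7 ballots, Elsford on 2. Marwick wins 7–2.
Marwick vs Granton: 1+3 = 4 for Marwick, 5 for Granton — Granton by 5–4.
Marwick vs Holwick: Holwick wins 5–4.
Ivery vs Elsford: Ivery is ranked higher on 4+1 = 5 ballots, Elsford on 4. Ivery wins 5–4.
Ivery vs Granton: Ivery preferred on 1 ballot; Granton wins 8–1.
Ivery vs Holwick: Ivery, 5–4.
Elsford vs Granton: 1 for Elsford, 8 for Granton — Granton by 8–1.
Elsford vs Holwick: Holwick, 9–0.
Granton vs Holwick: Granton is ranked higher on 4 ballots, Holwick on 5. Holwick wins 5–4.
Every city loses at least once (Calder loses to Ivery; Marwick loses to Calder; Ivery loses to Granton; Elsford loses to Calder; Granton loses to Holwick; Holwick loses to Ivery). The majority relation contains the cycle Ivery beats Holwick beats Granton beats Ivery, so there is no Condorcet winner.

none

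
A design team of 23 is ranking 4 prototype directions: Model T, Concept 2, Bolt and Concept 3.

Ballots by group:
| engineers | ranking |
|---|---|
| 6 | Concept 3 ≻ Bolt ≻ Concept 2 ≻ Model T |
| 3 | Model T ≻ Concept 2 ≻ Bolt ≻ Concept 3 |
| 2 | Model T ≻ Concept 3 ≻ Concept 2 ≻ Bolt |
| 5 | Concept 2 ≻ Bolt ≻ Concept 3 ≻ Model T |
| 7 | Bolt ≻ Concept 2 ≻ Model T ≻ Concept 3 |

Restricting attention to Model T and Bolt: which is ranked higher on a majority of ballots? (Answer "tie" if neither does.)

Bolt

Ballots ranking Model T above Bolt: 3 + 2 = 5.
Ballots ranking Bolt above Model T: 23 − 5 = 18.
Bolt wins the head-to-head 18–5.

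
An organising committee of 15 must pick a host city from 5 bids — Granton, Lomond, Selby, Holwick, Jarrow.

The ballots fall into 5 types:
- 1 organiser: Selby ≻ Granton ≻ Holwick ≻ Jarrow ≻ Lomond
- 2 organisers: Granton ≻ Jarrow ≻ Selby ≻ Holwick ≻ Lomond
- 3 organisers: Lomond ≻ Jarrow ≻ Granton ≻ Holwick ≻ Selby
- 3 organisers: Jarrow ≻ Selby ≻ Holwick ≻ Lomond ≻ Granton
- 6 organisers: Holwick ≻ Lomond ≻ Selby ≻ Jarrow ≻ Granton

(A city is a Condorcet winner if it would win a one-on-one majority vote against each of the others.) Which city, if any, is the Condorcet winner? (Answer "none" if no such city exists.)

none

Pairwise majorities:
Granton vs Lomond: Lomond, 12–3.
Granton vs Selby: Selby wins 10–5.
Granton vs Holwick: Holwick wins 9–6.
Granton vs Jarrow: Jarrow, 12–3.
Lomond vs Selby: Lomond wins 9–6.
Lomond vs Holwick: Holwick wins 12–3.
Lomond vs Jarrow: Lomond, 9–6.
Selby–Holwick: Holwick 9–6.
Selby–Jarrow: Jarrow 8–7.
Holwick–Jarrow: Jarrow 8–7.
No city is unbeaten: Granton loses to Lomond; Lomond loses to Holwick; Selby loses to Lomond; Holwick loses to Jarrow; Jarrow loses to Lomond. In particular Lomond > Jarrow > Holwick > Lomond is a majority cycle — no Condorcet winner exists.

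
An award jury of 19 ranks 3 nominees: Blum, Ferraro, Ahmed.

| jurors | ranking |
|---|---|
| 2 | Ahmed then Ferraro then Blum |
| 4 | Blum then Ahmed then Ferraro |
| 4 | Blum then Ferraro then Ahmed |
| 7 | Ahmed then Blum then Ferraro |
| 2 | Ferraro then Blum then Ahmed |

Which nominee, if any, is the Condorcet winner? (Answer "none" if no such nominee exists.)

Blum

Head-to-head results (19 jurors):
Blum vs Ferraro: Blum wins 15–4.
Blum–Ahmed: Blum 10–9.
Ferraro–Ahmed: Ahmed 13–6.
Blum wins every pairwise contest, so Blum is the Condorcet winner.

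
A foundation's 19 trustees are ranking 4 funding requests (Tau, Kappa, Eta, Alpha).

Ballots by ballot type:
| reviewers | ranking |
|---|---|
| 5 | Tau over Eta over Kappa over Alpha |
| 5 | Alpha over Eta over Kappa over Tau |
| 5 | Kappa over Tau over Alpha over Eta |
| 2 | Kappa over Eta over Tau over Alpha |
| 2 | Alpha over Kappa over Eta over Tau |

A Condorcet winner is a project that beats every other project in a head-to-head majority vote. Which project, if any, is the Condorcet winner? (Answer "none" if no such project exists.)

Head-to-head results (19 reviewers):
Tau vs Kappa: Kappa, 14–5.
Tau vs Eta: Tau wins 10–9.
Tau–Alpha: Tau 12–7.
Kappa vs Eta: Eta, 10–9.
Kappa–Alpha: Kappa 12–7.
Eta vs Alpha: Alpha, 12–7.
Each project drops at least one matchup (Tau loses to Kappa; Kappa loses to Eta; Eta loses to Tau; Alpha loses to Tau); the cycle Tau beats Eta beats Kappa beats Tau rules out a Condorcet winner.

none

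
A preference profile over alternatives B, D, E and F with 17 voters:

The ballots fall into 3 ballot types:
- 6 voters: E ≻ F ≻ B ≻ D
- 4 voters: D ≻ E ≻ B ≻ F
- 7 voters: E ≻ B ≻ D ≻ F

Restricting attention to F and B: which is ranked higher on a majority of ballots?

B

Ballots ranking F above B: 6.
Ballots ranking B above F: 17 − 6 = 11.
B wins the head-to-head 11–6.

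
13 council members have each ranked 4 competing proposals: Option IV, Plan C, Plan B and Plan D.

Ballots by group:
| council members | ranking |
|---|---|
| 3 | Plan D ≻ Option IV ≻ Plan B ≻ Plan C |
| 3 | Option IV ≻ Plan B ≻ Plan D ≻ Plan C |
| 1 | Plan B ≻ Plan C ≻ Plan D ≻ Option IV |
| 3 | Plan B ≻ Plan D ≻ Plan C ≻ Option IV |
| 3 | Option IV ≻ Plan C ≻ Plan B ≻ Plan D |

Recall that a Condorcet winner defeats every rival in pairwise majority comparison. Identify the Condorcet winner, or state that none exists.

Head-to-head results (13 council members):
Option IV vs Plan C: Option IV preferred on 3+3+3 = 9 ballots; Option IV wins 9–4.
Option IV vs Plan B: 9 to 4, Option IV.
Option IV vs Plan D: 6 to 7, Plan D.
Plan C vs Plan B: Plan C preferred on 3 ballots; Plan B wins 10–3.
Plan C vs Plan D: Plan C is ranked higher on 1+3 = 4 ballots, Plan D on 9. Plan D wins 9–4.
Plan B vs Plan D: 10 to 3, Plan B.
No option is unbeaten: Option IV loses to Plan D; Plan C loses to Option IV; Plan B loses to Option IV; Plan D loses to Plan B. In particular Option IV beats Plan B beats Plan D beats Option IV is a majority cycle — no Condorcet winner exists.

none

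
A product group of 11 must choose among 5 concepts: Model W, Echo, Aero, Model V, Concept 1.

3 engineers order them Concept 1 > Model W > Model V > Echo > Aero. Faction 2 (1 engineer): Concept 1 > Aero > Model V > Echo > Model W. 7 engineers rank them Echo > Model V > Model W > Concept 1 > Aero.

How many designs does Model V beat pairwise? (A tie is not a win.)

3

Model V against each rival (11 engineers):
Model V vs Model W: 1+7 = 8 for Model V, 3 for Model W — Model V by 8–3.
Model V–Echo: Echo 7–4.
Model V vs Aero: 10 to 1, Model V.
Model V–Concept 1: Model V 7–4.
Model V beats Model W, Aero, Concept 1; loses to Echo — 3 pairwise wins.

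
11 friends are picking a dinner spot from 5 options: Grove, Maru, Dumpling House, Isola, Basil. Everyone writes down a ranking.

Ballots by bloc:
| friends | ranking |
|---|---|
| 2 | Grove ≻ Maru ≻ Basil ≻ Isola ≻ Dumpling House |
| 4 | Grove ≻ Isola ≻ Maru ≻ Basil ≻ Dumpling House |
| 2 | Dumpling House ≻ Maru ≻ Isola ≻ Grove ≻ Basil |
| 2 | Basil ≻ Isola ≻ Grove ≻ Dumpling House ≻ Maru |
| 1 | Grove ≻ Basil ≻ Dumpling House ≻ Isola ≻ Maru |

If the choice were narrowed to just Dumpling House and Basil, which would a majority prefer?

Ballots ranking Dumpling House above Basil: 2.
Ballots ranking Basil above Dumpling House: 11 − 2 = 9.
Basil wins the head-to-head 9–2.

Basil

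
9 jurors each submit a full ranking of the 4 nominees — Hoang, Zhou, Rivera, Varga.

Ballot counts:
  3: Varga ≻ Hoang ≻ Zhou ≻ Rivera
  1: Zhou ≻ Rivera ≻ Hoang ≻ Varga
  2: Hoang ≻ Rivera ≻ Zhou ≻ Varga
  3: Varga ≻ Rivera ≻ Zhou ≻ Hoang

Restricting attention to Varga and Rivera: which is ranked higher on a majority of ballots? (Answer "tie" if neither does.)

Varga

Ballots ranking Varga above Rivera: 3 + 3 = 6.
Ballots ranking Rivera above Varga: 9 − 6 = 3.
Varga wins the head-to-head 6–3.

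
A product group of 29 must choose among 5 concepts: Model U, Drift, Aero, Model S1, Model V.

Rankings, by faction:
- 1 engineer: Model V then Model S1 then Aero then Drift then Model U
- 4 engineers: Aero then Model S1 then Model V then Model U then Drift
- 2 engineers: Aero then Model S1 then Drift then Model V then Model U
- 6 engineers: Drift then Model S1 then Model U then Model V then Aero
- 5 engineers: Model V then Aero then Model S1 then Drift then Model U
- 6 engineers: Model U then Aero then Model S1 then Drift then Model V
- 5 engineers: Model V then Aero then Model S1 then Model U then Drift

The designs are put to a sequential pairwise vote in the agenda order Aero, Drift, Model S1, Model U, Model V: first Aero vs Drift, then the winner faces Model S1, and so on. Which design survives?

Model V

Round 1: Aero vs Drift — 23–6, Aero advances.
Round 2: Aero vs Model S1 — 22–7, Aero advances.
Round 3: Aero vs Model U — 17–12, Aero advances.
Round 4: Aero vs Model V — 12–17, Model V advances.
Model V survives the agenda.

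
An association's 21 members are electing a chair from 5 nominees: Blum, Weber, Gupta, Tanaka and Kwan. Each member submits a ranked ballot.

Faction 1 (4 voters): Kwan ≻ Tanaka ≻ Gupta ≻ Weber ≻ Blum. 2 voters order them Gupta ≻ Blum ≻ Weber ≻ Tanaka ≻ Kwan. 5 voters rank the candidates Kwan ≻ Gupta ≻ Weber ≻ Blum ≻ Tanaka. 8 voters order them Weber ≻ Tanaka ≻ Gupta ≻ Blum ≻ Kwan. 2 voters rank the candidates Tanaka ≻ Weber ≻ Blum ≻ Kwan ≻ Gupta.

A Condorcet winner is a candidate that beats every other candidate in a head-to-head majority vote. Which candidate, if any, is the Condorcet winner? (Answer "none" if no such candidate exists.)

Check each pair by majority over 21 ballots:
Blum vs Weber: 2 for Blum, 19 for Weber — Weber by 19–2.
Blum vs Gupta: 2 to 19, Gupta.
Blum vs Tanaka: 7 to 14, Tanaka.
Blum vs Kwan: 2+8+2 = 12 for Blum, 9 for Kwan — Blum by 12–9.
Weber vs Gupta: Weber preferred on 8+2 = 10 ballots; Gupta wins 11–10.
Weber vs Tanaka: Weber is ranked higher on 2+5+8 = 15 ballots, Tanaka on 6. Weber wins 15–6.
Weber vs Kwan: Weber preferred on 2+8+2 = 12 ballots; Weber wins 12–9.
Gupta vs Tanaka: 2+5 = 7 for Gupta, 14 for Tanaka — Tanaka by 14–7.
Gupta vs Kwan: Gupta preferred on 2+8 = 10 ballots; Kwan wins 11–10.
Tanaka vs Kwan: Tanaka is ranked higher on 2+8+2 = 12 ballots, Kwan on 9. Tanaka wins 12–9.
Every candidate loses at least once (Blum loses to Weber; Weber loses to Gupta; Gupta loses to Tanaka; Tanaka loses to Weber; Kwan loses to Blum). The majority relation contains the cycle Blum → Kwan → Gupta → Blum, so there is no Condorcet winner.

none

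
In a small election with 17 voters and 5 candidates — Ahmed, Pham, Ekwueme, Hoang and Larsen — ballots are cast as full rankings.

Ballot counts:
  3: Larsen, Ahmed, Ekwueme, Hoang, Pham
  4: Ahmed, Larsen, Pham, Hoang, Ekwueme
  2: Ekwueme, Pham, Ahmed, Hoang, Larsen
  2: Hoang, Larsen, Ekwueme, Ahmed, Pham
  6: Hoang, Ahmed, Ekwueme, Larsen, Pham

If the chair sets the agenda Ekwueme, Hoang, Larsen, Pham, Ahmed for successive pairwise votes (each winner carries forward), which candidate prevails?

Ahmed

Round 1: Ekwueme vs Hoang — 5–12, Hoang advances.
Round 2: Hoang vs Larsen — 10–7, Hoang advances.
Round 3: Hoang vs Pham — 11–6, Hoang advances.
Round 4: Hoang vs Ahmed — 8–9, Ahmed advances.
Ahmed survives the agenda.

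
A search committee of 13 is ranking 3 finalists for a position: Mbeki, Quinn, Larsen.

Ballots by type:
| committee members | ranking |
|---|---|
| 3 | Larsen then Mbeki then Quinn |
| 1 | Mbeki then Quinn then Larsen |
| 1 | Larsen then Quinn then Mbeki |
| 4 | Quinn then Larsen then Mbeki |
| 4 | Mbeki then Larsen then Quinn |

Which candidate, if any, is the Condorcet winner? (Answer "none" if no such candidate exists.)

Check each pair by majority over 13 ballots:
Mbeki vs Quinn: 8 to 5, Mbeki.
Mbeki vs Larsen: Mbeki is ranked higher on 1+4 = 5 ballots, Larsen on 8. Larsen wins 8–5.
Quinn vs Larsen: Quinn preferred on 1+4 = 5 ballots; Larsen wins 8–5.
Larsen wins every pairwise contest, so Larsen is the Condorcet winner.

Larsen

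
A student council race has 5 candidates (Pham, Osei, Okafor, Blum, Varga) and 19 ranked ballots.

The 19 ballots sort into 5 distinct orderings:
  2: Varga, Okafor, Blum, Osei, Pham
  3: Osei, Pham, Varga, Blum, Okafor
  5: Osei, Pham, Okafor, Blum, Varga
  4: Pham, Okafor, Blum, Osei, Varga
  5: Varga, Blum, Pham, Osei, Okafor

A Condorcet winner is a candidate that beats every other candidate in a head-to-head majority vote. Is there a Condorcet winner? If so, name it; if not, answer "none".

none

Pairwise majorities:
Pham vs Osei: 9 to 10, Osei.
Pham vs Okafor: 3+5+4+5 = 17 for Pham, 2 for Okafor — Pham by 17–2.
Pham vs Blum: Pham preferred on 3+5+4 = 12 ballots; Pham wins 12–7.
Pham vs Varga: 12 to 7, Pham.
Osei vs Okafor: 13 to 6, Osei.
Osei vs Blum: 8 to 11, Blum.
Osei vs Varga: Osei preferred on 3+5+4 = 12 ballots; Osei wins 12–7.
Okafor vs Blum: Okafor is ranked higher on 2+5+4 = 11 ballots, Blum on 8. Okafor wins 11–8.
Okafor vs Varga: Okafor is ranked higher on 5+4 = 9 ballots, Varga on 10. Varga wins 10–9.
Blum vs Varga: 5+4 = 9 for Blum, 10 for Varga — Varga by 10–9.
Every candidate loses at least once (Pham loses to Osei; Osei loses to Blum; Okafor loses to Pham; Blum loses to Pham; Varga loses to Pham). The majority relation contains the cycle Pham > Blum > Osei > Pham, so there is no Condorcet winner.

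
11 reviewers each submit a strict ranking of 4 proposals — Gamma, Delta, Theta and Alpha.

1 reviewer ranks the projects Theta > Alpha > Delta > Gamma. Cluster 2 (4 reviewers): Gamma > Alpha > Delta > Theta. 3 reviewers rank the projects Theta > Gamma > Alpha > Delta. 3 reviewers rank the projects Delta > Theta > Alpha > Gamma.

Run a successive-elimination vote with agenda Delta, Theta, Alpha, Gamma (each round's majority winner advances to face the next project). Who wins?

Gamma

Round 1: Delta vs Theta — 7–4, Delta advances.
Round 2: Delta vs Alpha — 3–8, Alpha advances.
Round 3: Alpha vs Gamma — 4–7, Gamma advances.
Gamma survives the agenda.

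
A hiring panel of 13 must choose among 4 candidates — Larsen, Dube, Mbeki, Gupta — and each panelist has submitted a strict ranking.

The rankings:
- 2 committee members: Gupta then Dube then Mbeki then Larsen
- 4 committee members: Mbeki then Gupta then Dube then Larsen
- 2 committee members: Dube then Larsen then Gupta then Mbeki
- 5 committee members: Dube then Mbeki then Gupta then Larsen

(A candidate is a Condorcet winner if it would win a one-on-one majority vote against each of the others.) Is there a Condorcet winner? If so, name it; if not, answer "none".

Check each pair by majority over 13 ballots:
Larsen vs Dube: 0 to 13, Dube.
Larsen vs Mbeki: 2 to 11, Mbeki.
Larsen vs Gupta: Larsen is ranked higher on 2 ballots, Gupta on 11. Gupta wins 11–2.
Dube vs Mbeki: Dube preferred on 2+2+5 = 9 ballots; Dube wins 9–4.
Dube vs Gupta: Dube is ranked higher on 2+5 = 7 ballots, Gupta on 6. Dube wins 7–6.
Mbeki vs Gupta: 4+5 = 9 for Mbeki, 4 for Gupta — Mbeki by 9–4.
Dube beats each of Larsen, Mbeki, Gupta — Dube is the Condorcet winner.

Dube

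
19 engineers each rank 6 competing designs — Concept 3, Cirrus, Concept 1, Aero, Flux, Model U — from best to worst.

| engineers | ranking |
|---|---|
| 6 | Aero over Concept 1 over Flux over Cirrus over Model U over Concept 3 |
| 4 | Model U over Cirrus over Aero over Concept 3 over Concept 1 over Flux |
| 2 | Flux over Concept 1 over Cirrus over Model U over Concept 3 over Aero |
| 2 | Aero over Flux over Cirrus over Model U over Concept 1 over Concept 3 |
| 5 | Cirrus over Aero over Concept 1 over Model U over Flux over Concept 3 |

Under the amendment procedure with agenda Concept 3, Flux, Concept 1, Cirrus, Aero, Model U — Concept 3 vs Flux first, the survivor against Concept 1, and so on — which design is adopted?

Cirrus

Round 1: Concept 3 vs Flux — 4–15, Flux advances.
Round 2: Flux vs Concept 1 — 4–15, Concept 1 advances.
Round 3: Concept 1 vs Cirrus — 8–11, Cirrus advances.
Round 4: Cirrus vs Aero — 11–8, Cirrus advances.
Round 5: Cirrus vs Model U — 15–4, Cirrus advances.
Cirrus survives the agenda.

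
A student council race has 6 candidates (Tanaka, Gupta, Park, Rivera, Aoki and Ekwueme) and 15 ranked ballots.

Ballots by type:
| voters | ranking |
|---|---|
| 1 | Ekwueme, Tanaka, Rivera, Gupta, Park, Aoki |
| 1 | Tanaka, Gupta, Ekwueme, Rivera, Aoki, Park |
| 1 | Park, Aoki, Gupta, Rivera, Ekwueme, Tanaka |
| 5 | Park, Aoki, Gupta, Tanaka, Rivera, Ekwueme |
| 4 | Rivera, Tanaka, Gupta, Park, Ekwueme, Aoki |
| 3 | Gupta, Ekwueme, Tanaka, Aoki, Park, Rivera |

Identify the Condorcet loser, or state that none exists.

Head-to-head results (15 voters):
Tanaka vs Gupta: Tanaka is ranked higher on 1+1+4 = 6 ballots, Gupta on 9. Gupta wins 9–6.
Tanaka vs Park: 1+1+4+3 = 9 for Tanaka, 6 for Park — Tanaka by 9–6.
Tanaka vs Rivera: Tanaka wins 10–5.
Tanaka vs Aoki: 9 to 6, Tanaka.
Tanaka vs Ekwueme: Tanaka is ranked higher on 1+5+4 = 10 ballots, Ekwueme on 5. Tanaka wins 10–5.
Gupta vs Park: 1+1+4+3 = 9 for Gupta, 6 for Park — Gupta by 9–6.
Gupta vs Rivera: Gupta wins 10–5.
Gupta–Aoki: Gupta 9–6.
Gupta vs Ekwueme: Gupta wins 14–1.
Park vs Rivera: 1+5+3 = 9 for Park, 6 for Rivera — Park by 9–6.
Park vs Aoki: 11 to 4, Park.
Park–Ekwueme: Park 10–5.
Rivera vs Aoki: Rivera is ranked higher on 1+1+4 = 6 ballots, Aoki on 9. Aoki wins 9–6.
Rivera vs Ekwueme: Rivera, 10–5.
Aoki–Ekwueme: Ekwueme 9–6.
Every candidate wins at least one matchup (Tanaka beats Park; Gupta beats Tanaka; Park beats Rivera; Rivera beats Ekwueme; Aoki beats Rivera; Ekwueme beats Aoki), so there is no Condorcet loser.

none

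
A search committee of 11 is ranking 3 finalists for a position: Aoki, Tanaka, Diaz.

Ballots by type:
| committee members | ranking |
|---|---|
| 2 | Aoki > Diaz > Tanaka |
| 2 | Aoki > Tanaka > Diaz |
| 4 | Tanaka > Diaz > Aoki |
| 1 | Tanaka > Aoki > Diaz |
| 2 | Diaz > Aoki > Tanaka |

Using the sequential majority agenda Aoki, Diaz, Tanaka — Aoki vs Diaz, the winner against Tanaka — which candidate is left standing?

Tanaka

Round 1: Aoki vs Diaz — 5–6, Diaz advances.
Round 2: Diaz vs Tanaka — 4–7, Tanaka advances.
Tanaka survives the agenda.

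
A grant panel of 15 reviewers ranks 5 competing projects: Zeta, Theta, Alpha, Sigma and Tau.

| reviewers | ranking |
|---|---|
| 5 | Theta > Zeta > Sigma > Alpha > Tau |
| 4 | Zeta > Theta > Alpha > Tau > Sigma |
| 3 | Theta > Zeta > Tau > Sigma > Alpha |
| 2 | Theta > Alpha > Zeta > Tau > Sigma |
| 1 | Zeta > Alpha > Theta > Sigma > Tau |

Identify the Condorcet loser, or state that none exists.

none

Pairwise majorities:
Zeta vs Theta: 4+1 = 5 for Zeta, 10 for Theta — Theta by 10–5.
Zeta vs Alpha: 5+4+3+1 = 13 for Zeta, 2 for Alpha — Zeta by 13–2.
Zeta vs Sigma: Zeta wins 15–0.
Zeta vs Tau: Zeta, 15–0.
Theta vs Alpha: Theta, 14–1.
Theta vs Sigma: 15 to 0, Theta.
Theta–Tau: Theta 15–0.
Alpha vs Sigma: 7 to 8, Sigma.
Alpha–Tau: Alpha 12–3.
Sigma vs Tau: 6 to 9, Tau.
Every project wins at least one matchup (Zeta beats Alpha; Theta beats Zeta; Alpha beats Tau; Sigma beats Alpha; Tau beats Sigma), so there is no Condorcet loser.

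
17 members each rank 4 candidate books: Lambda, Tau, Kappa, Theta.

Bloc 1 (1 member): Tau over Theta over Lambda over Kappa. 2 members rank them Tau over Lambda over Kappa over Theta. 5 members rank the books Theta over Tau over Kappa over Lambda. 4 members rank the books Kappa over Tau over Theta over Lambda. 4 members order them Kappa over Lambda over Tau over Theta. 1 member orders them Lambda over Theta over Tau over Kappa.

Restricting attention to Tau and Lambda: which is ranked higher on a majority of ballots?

Tau

Ballots ranking Tau above Lambda: 1 + 2 + 5 + 4 = 12.
Ballots ranking Lambda above Tau: 17 − 12 = 5.
Tau wins the head-to-head 12–5.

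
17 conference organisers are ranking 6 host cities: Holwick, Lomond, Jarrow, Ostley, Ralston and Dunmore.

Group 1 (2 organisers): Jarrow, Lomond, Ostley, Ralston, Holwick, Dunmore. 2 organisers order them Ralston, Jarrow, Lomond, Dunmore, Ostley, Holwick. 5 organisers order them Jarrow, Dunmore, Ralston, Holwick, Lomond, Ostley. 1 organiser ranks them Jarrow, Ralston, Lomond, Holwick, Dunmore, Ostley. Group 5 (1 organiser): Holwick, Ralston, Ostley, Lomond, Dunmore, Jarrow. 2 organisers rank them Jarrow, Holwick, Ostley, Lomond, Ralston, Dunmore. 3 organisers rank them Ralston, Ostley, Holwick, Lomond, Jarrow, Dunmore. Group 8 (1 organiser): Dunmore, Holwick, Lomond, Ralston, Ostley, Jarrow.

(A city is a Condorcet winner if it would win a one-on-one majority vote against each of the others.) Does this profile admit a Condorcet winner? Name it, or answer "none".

Jarrow

Pairwise majorities:
Holwick vs Lomond: 12 to 5, Holwick.
Holwick vs Jarrow: Holwick preferred on 1+3+1 = 5 ballots; Jarrow wins 12–5.
Holwick vs Ostley: 10 to 7, Holwick.
Holwick vs Ralston: Holwick preferred on 1+2+1 = 4 ballots; Ralston wins 13–4.
Holwick vs Dunmore: Holwick preferred on 2+1+1+2+3 = 9 ballots; Holwick wins 9–8.
Lomond vs Jarrow: Lomond is ranked higher on 1+3+1 = 5 ballots, Jarrow on 12. Jarrow wins 12–5.
Lomond vs Ostley: 2+2+5+1+1 = 11 for Lomond, 6 for Ostley — Lomond by 11–6.
Lomond vs Ralston: 5 to 12, Ralston.
Lomond vs Dunmore: 2+2+1+1+2+3 = 11 for Lomond, 6 for Dunmore — Lomond by 11–6.
Jarrow vs Ostley: 12 to 5, Jarrow.
Jarrow vs Ralston: Jarrow is ranked higher on 2+5+1+2 = 10 ballots, Ralston on 7. Jarrow wins 10–7.
Jarrow vs Dunmore: Jarrow preferred on 2+2+5+1+2+3 = 15 ballots; Jarrow wins 15–2.
Ostley vs Ralston: Ostley is ranked higher on 2+2 = 4 ballots, Ralston on 13. Ralston wins 13–4.
Ostley vs Dunmore: 8 to 9, Dunmore.
Ralston vs Dunmore: Ralston preferred on 2+2+1+1+2+3 = 11 ballots; Ralston wins 11–6.
Only Jarrow has no losses; Jarrow is the Condorcet winner.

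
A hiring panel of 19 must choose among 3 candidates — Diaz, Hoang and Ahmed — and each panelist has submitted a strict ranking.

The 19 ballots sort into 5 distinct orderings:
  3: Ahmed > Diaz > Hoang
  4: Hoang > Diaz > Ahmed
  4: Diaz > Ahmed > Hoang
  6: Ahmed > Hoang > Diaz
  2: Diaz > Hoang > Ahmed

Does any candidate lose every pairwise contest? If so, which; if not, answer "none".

Head-to-head results (19 committee members):
Diaz–Hoang: Hoang 10–9.
Diaz vs Ahmed: Diaz wins 10–9.
Hoang vs Ahmed: Ahmed wins 13–6.
No candidate is winless: Diaz beats Ahmed; Hoang beats Diaz; Ahmed beats Hoang. There is no Condorcet loser.

none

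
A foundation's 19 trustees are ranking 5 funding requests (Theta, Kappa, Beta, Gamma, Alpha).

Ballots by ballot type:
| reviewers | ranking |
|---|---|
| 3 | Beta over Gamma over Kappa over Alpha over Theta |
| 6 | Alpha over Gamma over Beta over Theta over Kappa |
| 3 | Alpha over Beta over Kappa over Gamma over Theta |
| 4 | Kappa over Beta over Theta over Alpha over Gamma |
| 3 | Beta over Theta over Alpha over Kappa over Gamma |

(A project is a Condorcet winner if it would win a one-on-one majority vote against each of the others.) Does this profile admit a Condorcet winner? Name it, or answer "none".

Beta

Head-to-head results (19 reviewers):
Theta vs Kappa: 9 to 10, Kappa.
Theta vs Beta: 0 to 19, Beta.
Theta vs Gamma: 4+3 = 7 for Theta, 12 for Gamma — Gamma by 12–7.
Theta vs Alpha: 7 to 12, Alpha.
Kappa vs Beta: Kappa preferred on 4 ballots; Beta wins 15–4.
Kappa vs Gamma: Kappa preferred on 3+4+3 = 10 ballots; Kappa wins 10–9.
Kappa vs Alpha: 7 to 12, Alpha.
Beta vs Gamma: 3+3+4+3 = 13 for Beta, 6 for Gamma — Beta by 13–6.
Beta vs Alpha: 10 to 9, Beta.
Gamma vs Alpha: Gamma preferred on 3 ballots; Alpha wins 16–3.
Beta beats each of Theta, Kappa, Gamma, Alpha — Beta is the Condorcet winner.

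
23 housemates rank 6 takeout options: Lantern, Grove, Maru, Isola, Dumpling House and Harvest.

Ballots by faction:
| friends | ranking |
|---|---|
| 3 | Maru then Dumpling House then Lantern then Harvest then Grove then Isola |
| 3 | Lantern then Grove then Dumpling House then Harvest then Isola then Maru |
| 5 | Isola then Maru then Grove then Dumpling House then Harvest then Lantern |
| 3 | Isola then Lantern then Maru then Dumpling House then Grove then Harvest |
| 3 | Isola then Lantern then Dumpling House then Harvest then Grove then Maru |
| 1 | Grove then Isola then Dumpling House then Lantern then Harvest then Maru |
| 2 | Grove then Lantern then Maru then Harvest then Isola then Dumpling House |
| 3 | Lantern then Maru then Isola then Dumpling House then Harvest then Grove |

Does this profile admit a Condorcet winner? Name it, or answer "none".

Isola

Pairwise majorities:
Lantern vs Grove: Lantern preferred on 3+3+3+3+3 = 15 ballots; Lantern wins 15–8.
Lantern vs Maru: Lantern preferred on 3+3+3+1+2+3 = 15 ballots; Lantern wins 15–8.
Lantern vs Isola: Lantern preferred on 3+3+2+3 = 11 ballots; Isola wins 12–11.
Lantern vs Dumpling House: Lantern preferred on 3+3+3+2+3 = 14 ballots; Lantern wins 14–9.
Lantern vs Harvest: 18 to 5, Lantern.
Grove vs Maru: Grove preferred on 3+3+1+2 = 9 ballots; Maru wins 14–9.
Grove vs Isola: Grove preferred on 3+3+1+2 = 9 ballots; Isola wins 14–9.
Grove vs Dumpling House: 11 to 12, Dumpling House.
Grove vs Harvest: 14 to 9, Grove.
Maru vs Isola: 3+2+3 = 8 for Maru, 15 for Isola — Isola by 15–8.
Maru vs Dumpling House: Maru preferred on 3+5+3+2+3 = 16 ballots; Maru wins 16–7.
Maru vs Harvest: Maru preferred on 3+5+3+2+3 = 16 ballots; Maru wins 16–7.
Isola vs Dumpling House: 5+3+3+1+2+3 = 17 for Isola, 6 for Dumpling House — Isola by 17–6.
Isola vs Harvest: Isola is ranked higher on 5+3+3+1+3 = 15 ballots, Harvest on 8. Isola wins 15–8.
Dumpling House vs Harvest: Dumpling House preferred on 21 ballots; Dumpling House wins 21–2.
Isola defeats every rival head-to-head and is the Condorcet winner.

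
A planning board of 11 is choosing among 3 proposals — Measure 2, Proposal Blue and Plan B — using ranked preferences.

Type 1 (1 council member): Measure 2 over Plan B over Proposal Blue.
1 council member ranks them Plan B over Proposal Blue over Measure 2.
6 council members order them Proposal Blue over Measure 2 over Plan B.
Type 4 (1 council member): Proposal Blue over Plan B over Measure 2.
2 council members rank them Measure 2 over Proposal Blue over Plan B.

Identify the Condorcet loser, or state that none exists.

Head-to-head results (11 council members):
Measure 2 vs Proposal Blue: Measure 2 is ranked higher on 1+2 = 3 ballots, Proposal Blue on 8. Proposal Blue wins 8–3.
Measure 2 vs Plan B: 9 to 2, Measure 2.
Proposal Blue vs Plan B: Proposal Blue, 9–2.
Plan B is beaten in every head-to-head and is the Condorcet loser.

Plan B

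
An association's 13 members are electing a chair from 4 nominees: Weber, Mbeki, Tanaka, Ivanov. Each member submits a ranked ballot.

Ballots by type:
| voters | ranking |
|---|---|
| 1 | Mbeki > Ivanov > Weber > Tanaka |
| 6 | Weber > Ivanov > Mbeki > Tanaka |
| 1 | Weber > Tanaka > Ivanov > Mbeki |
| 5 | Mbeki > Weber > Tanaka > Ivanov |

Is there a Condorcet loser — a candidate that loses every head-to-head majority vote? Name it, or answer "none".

Tanaka

Pairwise majorities:
Weber vs Mbeki: 6+1 = 7 for Weber, 6 for Mbeki — Weber by 7–6.
Weber vs Tanaka: Weber wins 13–0.
Weber vs Ivanov: 12 to 1, Weber.
Mbeki vs Tanaka: 1+6+5 = 12 for Mbeki, 1 for Tanaka — Mbeki by 12–1.
Mbeki vs Ivanov: Ivanov, 7–6.
Tanaka vs Ivanov: 6 to 7, Ivanov.
Tanaka is beaten in every head-to-head and is the Condorcet loser.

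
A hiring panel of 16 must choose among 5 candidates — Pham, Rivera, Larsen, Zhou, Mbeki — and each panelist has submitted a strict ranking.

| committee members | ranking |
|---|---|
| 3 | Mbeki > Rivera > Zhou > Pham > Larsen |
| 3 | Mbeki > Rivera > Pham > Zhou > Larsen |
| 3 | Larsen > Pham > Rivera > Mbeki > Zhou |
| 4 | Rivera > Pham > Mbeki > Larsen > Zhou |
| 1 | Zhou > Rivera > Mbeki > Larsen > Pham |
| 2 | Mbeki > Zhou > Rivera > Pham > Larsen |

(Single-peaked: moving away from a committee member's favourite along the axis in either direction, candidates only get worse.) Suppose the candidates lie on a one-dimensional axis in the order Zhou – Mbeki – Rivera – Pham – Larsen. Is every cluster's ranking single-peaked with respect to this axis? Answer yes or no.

Axis positions: Zhou=1, Mbeki=2, Rivera=3, Pham=4, Larsen=5.
Cluster 1 (peak Mbeki at position 2): ranking walks positions 2-3-1-4-5, expanding outward from the peak — single-peaked.
Cluster 2 (peak Mbeki at position 2): ranking walks positions 2-3-4-1-5, expanding outward from the peak — single-peaked.
Cluster 3 (peak Larsen at position 5): ranking walks positions 5-4-3-2-1, expanding outward from the peak — single-peaked.
Cluster 4 (peak Rivera at position 3): ranking walks positions 3-4-2-5-1, expanding outward from the peak — single-peaked.
Cluster 5: ranking walks positions 1-3-2-5-4; Rivera is ranked above Mbeki even though Mbeki lies between Rivera and the peak Zhou on the axis — preferences dip and rise again. Not single-peaked.
Cluster 6 (peak Mbeki at position 2): ranking walks positions 2-1-3-4-5, expanding outward from the peak — single-peaked.
Cluster 5 violates single-peakedness, so the profile is not single-peaked on this axis.

no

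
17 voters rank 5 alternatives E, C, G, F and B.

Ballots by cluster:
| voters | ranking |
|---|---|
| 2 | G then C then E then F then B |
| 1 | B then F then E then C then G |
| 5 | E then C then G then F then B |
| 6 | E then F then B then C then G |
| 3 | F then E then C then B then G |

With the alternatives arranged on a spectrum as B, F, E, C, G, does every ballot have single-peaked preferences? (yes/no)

yes

Axis positions: B=1, F=2, E=3, C=4, G=5.
Cluster 1 (peak G at position 5): ranking walks positions 5-4-3-2-1, expanding outward from the peak — single-peaked.
Cluster 2 (peak B at position 1): ranking walks positions 1-2-3-4-5, expanding outward from the peak — single-peaked.
Cluster 3 (peak E at position 3): ranking walks positions 3-4-5-2-1, expanding outward from the peak — single-peaked.
Cluster 4 (peak E at position 3): ranking walks positions 3-2-1-4-5, expanding outward from the peak — single-peaked.
Cluster 5 (peak F at position 2): ranking walks positions 2-3-4-1-5, expanding outward from the peak — single-peaked.
Every ranking is single-peaked on this axis.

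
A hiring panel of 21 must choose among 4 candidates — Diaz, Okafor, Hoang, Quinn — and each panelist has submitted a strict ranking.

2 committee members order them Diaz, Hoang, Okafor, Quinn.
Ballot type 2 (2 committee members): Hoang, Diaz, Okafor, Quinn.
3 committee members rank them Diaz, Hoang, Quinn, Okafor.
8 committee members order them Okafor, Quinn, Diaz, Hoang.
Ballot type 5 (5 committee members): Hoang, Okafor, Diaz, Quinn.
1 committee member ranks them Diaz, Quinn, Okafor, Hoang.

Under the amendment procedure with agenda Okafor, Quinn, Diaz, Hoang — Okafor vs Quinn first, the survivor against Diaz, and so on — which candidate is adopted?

Hoang

Round 1: Okafor vs Quinn — 17–4, Okafor advances.
Round 2: Okafor vs Diaz — 13–8, Okafor advances.
Round 3: Okafor vs Hoang — 9–12, Hoang advances.
Hoang survives the agenda.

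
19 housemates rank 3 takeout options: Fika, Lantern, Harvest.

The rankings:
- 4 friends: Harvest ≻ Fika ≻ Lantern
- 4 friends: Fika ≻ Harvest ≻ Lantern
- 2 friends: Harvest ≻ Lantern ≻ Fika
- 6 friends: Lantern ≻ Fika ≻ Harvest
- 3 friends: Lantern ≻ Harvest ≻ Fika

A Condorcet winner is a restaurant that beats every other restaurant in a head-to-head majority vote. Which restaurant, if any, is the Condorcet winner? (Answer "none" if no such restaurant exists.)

none

Head-to-head results (19 friends):
Fika vs Lantern: Lantern, 11–8.
Fika–Harvest: Fika 10–9.
Lantern vs Harvest: Harvest wins 10–9.
Each restaurant drops at least one matchup (Fika loses to Lantern; Lantern loses to Harvest; Harvest loses to Fika); the cycle Fika beats Harvest beats Lantern beats Fika rules out a Condorcet winner.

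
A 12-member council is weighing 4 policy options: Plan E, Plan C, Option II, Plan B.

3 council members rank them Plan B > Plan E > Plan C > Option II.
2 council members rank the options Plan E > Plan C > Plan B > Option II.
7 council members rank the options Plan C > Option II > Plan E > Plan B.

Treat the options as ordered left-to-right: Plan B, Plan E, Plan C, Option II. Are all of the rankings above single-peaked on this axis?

yes

Axis positions: Plan B=1, Plan E=2, Plan C=3, Option II=4.
Faction 1 (peak Plan B at position 1): ranking walks positions 1-2-3-4, expanding outward from the peak — single-peaked.
Faction 2 (peak Plan E at position 2): ranking walks positions 2-3-1-4, expanding outward from the peak — single-peaked.
Faction 3 (peak Plan C at position 3): ranking walks positions 3-4-2-1, expanding outward from the peak — single-peaked.
Every ranking is single-peaked on this axis.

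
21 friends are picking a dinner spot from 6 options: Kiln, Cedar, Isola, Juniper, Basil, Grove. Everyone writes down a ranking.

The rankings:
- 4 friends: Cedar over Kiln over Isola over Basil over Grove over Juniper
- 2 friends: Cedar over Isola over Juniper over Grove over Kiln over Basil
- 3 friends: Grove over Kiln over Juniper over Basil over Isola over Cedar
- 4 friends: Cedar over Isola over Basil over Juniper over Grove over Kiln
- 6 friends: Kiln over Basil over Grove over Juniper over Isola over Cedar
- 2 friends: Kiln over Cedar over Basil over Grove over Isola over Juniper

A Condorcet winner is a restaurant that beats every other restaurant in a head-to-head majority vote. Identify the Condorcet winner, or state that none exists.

Check each pair by majority over 21 ballots:
Kiln vs Cedar: Kiln is ranked higher on 3+6+2 = 11 ballots, Cedar on 10. Kiln wins 11–10.
Kiln vs Isola: Kiln wins 15–6.
Kiln–Juniper: Kiln 15–6.
Kiln–Basil: Kiln 17–4.
Kiln vs Grove: 4+6+2 = 12 for Kiln, 9 for Grove — Kiln by 12–9.
Cedar vs Isola: 12 to 9, Cedar.
Cedar vs Juniper: 12 to 9, Cedar.
Cedar vs Basil: Cedar wins 12–9.
Cedar vs Grove: Cedar, 12–9.
Isola vs Juniper: Isola, 12–9.
Isola vs Basil: Isola preferred on 4+2+4 = 10 ballots; Basil wins 11–10.
Isola vs Grove: Grove wins 11–10.
Juniper vs Basil: Basil wins 16–5.
Juniper vs Grove: Juniper preferred on 2+4 = 6 ballots; Grove wins 15–6.
Basil–Grove: Basil 16–5.
Kiln wins every pairwise contest, so Kiln is the Condorcet winner.

Kiln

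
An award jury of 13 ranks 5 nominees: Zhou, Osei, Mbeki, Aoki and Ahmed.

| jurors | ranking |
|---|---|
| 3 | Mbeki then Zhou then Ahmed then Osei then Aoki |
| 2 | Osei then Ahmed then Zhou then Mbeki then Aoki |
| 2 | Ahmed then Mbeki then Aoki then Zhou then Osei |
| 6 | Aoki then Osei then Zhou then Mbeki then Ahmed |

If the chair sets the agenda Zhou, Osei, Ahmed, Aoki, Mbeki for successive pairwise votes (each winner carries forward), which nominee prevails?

Mbeki

Round 1: Zhou vs Osei — 5–8, Osei advances.
Round 2: Osei vs Ahmed — 8–5, Osei advances.
Round 3: Osei vs Aoki — 5–8, Aoki advances.
Round 4: Aoki vs Mbeki — 6–7, Mbeki advances.
The agenda winner is Mbeki.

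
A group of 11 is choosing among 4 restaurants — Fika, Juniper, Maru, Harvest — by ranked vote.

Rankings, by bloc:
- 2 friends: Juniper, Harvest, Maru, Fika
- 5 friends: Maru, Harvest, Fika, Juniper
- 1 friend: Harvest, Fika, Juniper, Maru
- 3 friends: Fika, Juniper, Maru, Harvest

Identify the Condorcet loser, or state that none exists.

none

Head-to-head results (11 friends):
Fika vs Juniper: Fika wins 9–2.
Fika vs Maru: Maru wins 7–4.
Fika vs Harvest: 3 to 8, Harvest.
Juniper vs Maru: 6 to 5, Juniper.
Juniper vs Harvest: Juniper preferred on 2+3 = 5 ballots; Harvest wins 6–5.
Maru vs Harvest: 5+3 = 8 for Maru, 3 for Harvest — Maru by 8–3.
Every restaurant wins at least one matchup (Fika beats Juniper; Juniper beats Maru; Maru beats Fika; Harvest beats Fika), so there is no Condorcet loser.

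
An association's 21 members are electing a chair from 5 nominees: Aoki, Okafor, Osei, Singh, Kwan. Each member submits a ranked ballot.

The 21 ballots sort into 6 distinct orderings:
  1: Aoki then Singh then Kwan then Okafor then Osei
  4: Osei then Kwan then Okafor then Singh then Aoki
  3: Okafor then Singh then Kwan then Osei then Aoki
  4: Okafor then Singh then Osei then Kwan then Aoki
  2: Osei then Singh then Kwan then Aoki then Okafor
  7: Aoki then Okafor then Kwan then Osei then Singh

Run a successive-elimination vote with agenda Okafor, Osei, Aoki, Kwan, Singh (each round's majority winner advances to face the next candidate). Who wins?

Round 1: Okafor vs Osei — 15–6, Okafor advances.
Round 2: Okafor vs Aoki — 11–10, Okafor advances.
Round 3: Okafor vs Kwan — 14–7, Okafor advances.
Round 4: Okafor vs Singh — 18–3, Okafor advances.
The agenda winner is Okafor.

Okafor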